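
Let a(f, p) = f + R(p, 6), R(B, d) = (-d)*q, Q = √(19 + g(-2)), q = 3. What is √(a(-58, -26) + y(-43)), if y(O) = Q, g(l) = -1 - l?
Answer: √(-76 + 2*√5) ≈ 8.4574*I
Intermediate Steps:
Q = 2*√5 (Q = √(19 + (-1 - 1*(-2))) = √(19 + (-1 + 2)) = √(19 + 1) = √20 = 2*√5 ≈ 4.4721)
R(B, d) = -3*d (R(B, d) = -d*3 = -3*d)
y(O) = 2*√5
a(f, p) = -18 + f (a(f, p) = f - 3*6 = f - 18 = -18 + f)
√(a(-58, -26) + y(-43)) = √((-18 - 58) + 2*√5) = √(-76 + 2*√5)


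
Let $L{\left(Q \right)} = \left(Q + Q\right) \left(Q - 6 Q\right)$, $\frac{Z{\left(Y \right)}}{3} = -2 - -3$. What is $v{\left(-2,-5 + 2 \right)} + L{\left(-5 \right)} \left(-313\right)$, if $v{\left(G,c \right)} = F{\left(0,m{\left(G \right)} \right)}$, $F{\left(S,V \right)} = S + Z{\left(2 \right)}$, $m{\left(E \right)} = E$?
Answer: $78253$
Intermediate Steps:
$Z{\left(Y \right)} = 3$ ($Z{\left(Y \right)} = 3 \left(-2 - -3\right) = 3 \left(-2 + 3\right) = 3 \cdot 1 = 3$)
$L{\left(Q \right)} = - 10 Q^{2}$ ($L{\left(Q \right)} = 2 Q \left(- 5 Q\right) = - 10 Q^{2}$)
$F{\left(S,V \right)} = 3 + S$ ($F{\left(S,V \right)} = S + 3 = 3 + S$)
$v{\left(G,c \right)} = 3$ ($v{\left(G,c \right)} = 3 + 0 = 3$)
$v{\left(-2,-5 + 2 \right)} + L{\left(-5 \right)} \left(-313\right) = 3 + - 10 \left(-5\right)^{2} \left(-313\right) = 3 + \left(-10\right) 25 \left(-313\right) = 3 - -78250 = 3 + 78250 = 78253$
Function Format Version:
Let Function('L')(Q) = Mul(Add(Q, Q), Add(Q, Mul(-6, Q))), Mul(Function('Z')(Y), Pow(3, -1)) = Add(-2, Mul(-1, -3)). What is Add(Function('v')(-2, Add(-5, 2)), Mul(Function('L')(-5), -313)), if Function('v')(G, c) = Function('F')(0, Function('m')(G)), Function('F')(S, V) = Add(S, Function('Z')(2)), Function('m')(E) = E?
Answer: 78253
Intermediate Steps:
Function('Z')(Y) = 3 (Function('Z')(Y) = Mul(3, Add(-2, Mul(-1, -3))) = Mul(3, Add(-2, 3)) = Mul(3, 1) = 3)
Function('L')(Q) = Mul(-10, Pow(Q, 2)) (Function('L')(Q) = Mul(Mul(2, Q), Mul(-5, Q)) = Mul(-10, Pow(Q, 2)))
Function('F')(S, V) = Add(3, S) (Function('F')(S, V) = Add(S, 3) = Add(3, S))
Function('v')(G, c) = 3 (Function('v')(G, c) = Add(3, 0) = 3)
Add(Function('v')(-2, Add(-5, 2)), Mul(Function('L')(-5), -313)) = Add(3, Mul(Mul(-10, Pow(-5, 2)), -313)) = Add(3, Mul(Mul(-10, 25), -313)) = Add(3, Mul(-250, -313)) = Add(3, 78250) = 78253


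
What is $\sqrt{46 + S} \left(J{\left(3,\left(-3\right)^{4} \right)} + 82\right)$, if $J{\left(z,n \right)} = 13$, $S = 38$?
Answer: $190 \sqrt{21} \approx 870.69$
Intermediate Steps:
$\sqrt{46 + S} \left(J{\left(3,\left(-3\right)^{4} \right)} + 82\right) = \sqrt{46 + 38} \left(13 + 82\right) = \sqrt{84} \cdot 95 = 2 \sqrt{21} \cdot 95 = 190 \sqrt{21}$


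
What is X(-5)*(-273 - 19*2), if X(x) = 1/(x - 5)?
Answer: 311/10 ≈ 31.100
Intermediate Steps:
X(x) = 1/(-5 + x)
X(-5)*(-273 - 19*2) = (-273 - 19*2)/(-5 - 5) = (-273 - 38)/(-10) = -⅒*(-311) = 311/10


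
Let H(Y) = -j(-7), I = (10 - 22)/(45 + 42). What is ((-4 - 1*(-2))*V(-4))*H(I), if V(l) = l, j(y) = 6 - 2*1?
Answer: -32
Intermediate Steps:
j(y) = 4 (j(y) = 6 - 2 = 4)
I = -4/29 (I = -12/87 = -12*1/87 = -4/29 ≈ -0.13793)
H(Y) = -4 (H(Y) = -1*4 = -4)
((-4 - 1*(-2))*V(-4))*H(I) = ((-4 - 1*(-2))*(-4))*(-4) = ((-4 + 2)*(-4))*(-4) = -2*(-4)*(-4) = 8*(-4) = -32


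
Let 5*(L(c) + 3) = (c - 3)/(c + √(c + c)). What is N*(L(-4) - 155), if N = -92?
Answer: 217718/15 - 161*I*√2/15 ≈ 14515.0 - 15.179*I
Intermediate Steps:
L(c) = -3 + (-3 + c)/(5*(c + √2*√c)) (L(c) = -3 + ((c - 3)/(c + √(c + c)))/5 = -3 + ((-3 + c)/(c + √(2*c)))/5 = -3 + ((-3 + c)/(c + √2*√c))/5 = -3 + (-3 + c)/(5*(c + √2*√c)))
N*(L(-4) - 155) = -92*((-3 - 14*(-4) - 15*√2*√(-4))/(5*(-4 + √2*√(-4))) - 155) = -92*((-3 + 56 - 15*√2*2*I)/(5*(-4 + √2*(2*I))) - 155) = -92*((-3 + 56 - 30*I*√2)/(5*(-4 + 2*I*√2)) - 155) = -92*((53 - 30*I*√2)/(5*(-4 + 2*I*√2)) - 155) = -92*(-155 + (53 - 30*I*√2)/(5*(-4 + 2*I*√2))) = 14260 - 92*(53 - 30*I*√2)/(5*(-4 + 2*I*√2))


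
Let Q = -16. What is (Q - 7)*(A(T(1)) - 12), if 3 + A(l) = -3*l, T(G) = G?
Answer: 414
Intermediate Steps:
A(l) = -3 - 3*l
(Q - 7)*(A(T(1)) - 12) = (-16 - 7)*((-3 - 3*1) - 12) = -23*((-3 - 3) - 12) = -23*(-6 - 12) = -23*(-18) = 414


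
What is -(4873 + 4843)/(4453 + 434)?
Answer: -9716/4887 ≈ -1.9881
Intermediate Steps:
-(4873 + 4843)/(4453 + 434) = -9716/4887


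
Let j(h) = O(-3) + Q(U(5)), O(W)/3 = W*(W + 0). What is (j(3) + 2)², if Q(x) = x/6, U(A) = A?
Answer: 32041/36 ≈ 890.03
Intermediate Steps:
Q(x) = x/6 (Q(x) = x*(⅙) = x/6)
O(W) = 3*W² (O(W) = 3*(W*(W + 0)) = 3*(W*W) = 3*W²)
j(h) = 167/6 (j(h) = 3*(-3)² + (⅙)*5 = 3*9 + ⅚ = 27 + ⅚ = 167/6)
(j(3) + 2)² = (167/6 + 2)² = (179/6)² = 32041/36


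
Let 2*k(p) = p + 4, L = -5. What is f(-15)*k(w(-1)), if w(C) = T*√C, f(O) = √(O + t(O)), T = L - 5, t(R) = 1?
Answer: √14*(5 + 2*I) ≈ 18.708 + 7.4833*I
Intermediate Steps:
T = -10 (T = -5 - 5 = -10)
f(O) = √(1 + O) (f(O) = √(O + 1) = √(1 + O))
w(C) = -10*√C
k(p) = 2 + p/2 (k(p) = (p + 4)/2 = (4 + p)/2 = 2 + p/2)
f(-15)*k(w(-1)) = √(1 - 15)*(2 + (-10*I)/2) = √(-14)*(2 + (-10*I)/2) = (I*√14)*(2 - 5*I) = I*√14*(2 - 5*I)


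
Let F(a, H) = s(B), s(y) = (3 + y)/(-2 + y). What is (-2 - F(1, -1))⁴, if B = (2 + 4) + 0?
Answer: 83521/256 ≈ 326.25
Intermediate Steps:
B = 6 (B = 6 + 0 = 6)
s(y) = (3 + y)/(-2 + y)
F(a, H) = 9/4 (F(a, H) = (3 + 6)/(-2 + 6) = 9/4)
(-2 - F(1, -1))⁴ = (-2 - 1*9/4)⁴ = (-2 - 9/4)⁴ = (-17/4)⁴ = 83521/256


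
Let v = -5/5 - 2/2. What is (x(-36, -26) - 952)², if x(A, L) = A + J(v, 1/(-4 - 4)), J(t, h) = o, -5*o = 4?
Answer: 24443136/25 ≈ 9.7773e+5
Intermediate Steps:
o = -⅘ (o = -⅕*4 = -⅘ ≈ -0.80000)
v = -2 (v = -5*⅕ - 2*½ = -1 - 1 = -2)
J(t, h) = -⅘
x(A, L) = -⅘ + A (x(A, L) = A - ⅘ = -⅘ + A)
(x(-36, -26) - 952)² = ((-⅘ - 36) - 952)² = (-184/5 - 952)² = (-4944/5)² = 24443136/25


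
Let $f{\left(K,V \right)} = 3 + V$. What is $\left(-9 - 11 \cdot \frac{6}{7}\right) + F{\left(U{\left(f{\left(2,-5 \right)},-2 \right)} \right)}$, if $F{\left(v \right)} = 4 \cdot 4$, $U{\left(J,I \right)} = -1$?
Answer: $- \frac{17}{7} \approx -2.4286$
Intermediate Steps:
$F{\left(v \right)} = 16$
$\left(-9 - 11 \cdot \frac{6}{7}\right) + F{\left(U{\left(f{\left(2,-5 \right)},-2 \right)} \right)} = \left(-9 - 11 \cdot \frac{6}{7}\right) + 16 = \left(-9 - 11 \cdot 6 \cdot \frac{1}{7}\right) + 16 = \left(-9 - \frac{66}{7}\right) + 16 = - \frac{129}{7} + 16 = - \frac{17}{7}$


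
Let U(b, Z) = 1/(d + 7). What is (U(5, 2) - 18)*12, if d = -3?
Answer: -213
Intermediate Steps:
U(b, Z) = ¼ (U(b, Z) = 1/(-3 + 7) = 1/4 = ¼)
(U(5, 2) - 18)*12 = (¼ - 18)*12 = -71/4*12 = -213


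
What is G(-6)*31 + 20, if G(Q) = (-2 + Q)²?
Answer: 2004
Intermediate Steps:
G(-6)*31 + 20 = (-2 - 6)²*31 + 20 = (-8)²*31 + 20 = 64*31 + 20 = 1984 + 20 = 2004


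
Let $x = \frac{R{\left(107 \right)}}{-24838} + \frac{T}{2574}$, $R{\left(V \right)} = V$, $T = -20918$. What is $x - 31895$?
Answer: $- \frac{92711966111}{2906046} \approx -31903.0$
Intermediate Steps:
$x = - \frac{23628941}{2906046}$ ($x = \frac{107}{-24838} - \frac{20918}{2574} = 107 \left(- \frac{1}{24838}\right) - \frac{10459}{1287} = - \frac{107}{24838} - \frac{10459}{1287} = - \frac{23628941}{2906046} \approx -8.131$)
$x - 31895 = - \frac{23628941}{2906046} - 31895 = - \frac{92711966111}{2906046}$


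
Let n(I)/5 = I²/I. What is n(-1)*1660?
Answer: -8300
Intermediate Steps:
n(I) = 5*I (n(I) = 5*(I²/I) = 5*I)
n(-1)*1660 = (5*(-1))*1660 = -5*1660 = -8300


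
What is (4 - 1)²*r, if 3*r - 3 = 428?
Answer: 1293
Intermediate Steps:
r = 431/3 (r = 1 + (⅓)*428 = 1 + 428/3 = 431/3 ≈ 143.67)
(4 - 1)²*r = (4 - 1)²*(431/3) = 3²*(431/3) = 9*(431/3) = 1293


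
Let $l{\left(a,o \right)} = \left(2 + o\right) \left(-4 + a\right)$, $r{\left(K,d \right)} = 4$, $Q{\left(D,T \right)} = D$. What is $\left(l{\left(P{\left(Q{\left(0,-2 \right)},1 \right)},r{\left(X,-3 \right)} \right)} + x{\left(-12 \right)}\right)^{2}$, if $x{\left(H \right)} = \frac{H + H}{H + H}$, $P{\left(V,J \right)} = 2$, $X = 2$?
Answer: $121$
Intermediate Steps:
$x{\left(H \right)} = 1$ ($x{\left(H \right)} = \frac{2 H}{2 H} = 2 H \frac{1}{2 H} = 1$)
$l{\left(a,o \right)} = \left(-4 + a\right) \left(2 + o\right)$
$\left(l{\left(P{\left(Q{\left(0,-2 \right)},1 \right)},r{\left(X,-3 \right)} \right)} + x{\left(-12 \right)}\right)^{2} = \left(\left(-8 - 16 + 2 \cdot 2 + 2 \cdot 4\right) + 1\right)^{2} = \left(\left(-8 - 16 + 4 + 8\right) + 1\right)^{2} = \left(-12 + 1\right)^{2} = \left(-11\right)^{2} = 121$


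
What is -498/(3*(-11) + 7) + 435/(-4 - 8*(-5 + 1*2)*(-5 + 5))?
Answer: -4659/52 ≈ -89.596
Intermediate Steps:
-498/(3*(-11) + 7) + 435/(-4 - 8*(-5 + 1*2)*(-5 + 5)) = -498/(-33 + 7) + 435/(-4 - 8*(-5 + 2)*0) = -498/(-26) + 435/(-4 - (-24)*0) = -498*(-1/26) + 435/(-4 - 8*0) = 249/13 + 435/(-4 + 0) = 249/13 + 435/(-4) = 249/13 + 435*(-¼) = 249/13 - 435/4 = -4659/52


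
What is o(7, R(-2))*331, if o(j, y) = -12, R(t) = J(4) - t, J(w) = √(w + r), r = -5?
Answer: -3972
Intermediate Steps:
J(w) = √(-5 + w) (J(w) = √(w - 5) = √(-5 + w))
R(t) = I - t (R(t) = √(-5 + 4) - t = √(-1) - t = I - t)
o(7, R(-2))*331 = -12*331 = -3972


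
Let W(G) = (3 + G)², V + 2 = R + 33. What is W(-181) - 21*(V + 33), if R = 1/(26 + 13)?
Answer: 394413/13 ≈ 30339.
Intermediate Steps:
R = 1/39 ≈ 0.025641
V = 1210/39 (V = -2 + (1/39 + 33) = -2 + 1288/39 = 1210/39 ≈ 31.026)
W(-181) - 21*(V + 33) = (3 - 181)² - 21*(1210/39 + 33) = (-178)² - 21*2497/39 = 31684 - 17479/13 = 394413/13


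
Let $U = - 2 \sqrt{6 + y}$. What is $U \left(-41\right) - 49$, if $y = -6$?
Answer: $-49$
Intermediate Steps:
$U = 0$ ($U = - 2 \sqrt{6 - 6} = - 2 \sqrt{0} = \left(-2\right) 0 = 0$)
$U \left(-41\right) - 49 = 0 \left(-41\right) - 49 = 0 - 49 = -49$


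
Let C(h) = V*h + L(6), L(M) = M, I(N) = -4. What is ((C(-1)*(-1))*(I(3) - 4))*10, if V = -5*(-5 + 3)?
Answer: -320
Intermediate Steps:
V = 10 (V = -5*(-2) = 10)
C(h) = 6 + 10*h (C(h) = 10*h + 6 = 6 + 10*h)
((C(-1)*(-1))*(I(3) - 4))*10 = (((6 + 10*(-1))*(-1))*(-4 - 4))*10 = (((6 - 10)*(-1))*(-8))*10 = (-4*(-1)*(-8))*10 = (4*(-8))*10 = -32*10 = -320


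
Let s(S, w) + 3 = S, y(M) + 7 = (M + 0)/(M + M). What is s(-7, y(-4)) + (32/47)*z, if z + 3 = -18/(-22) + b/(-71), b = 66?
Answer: -444830/36707 ≈ -12.118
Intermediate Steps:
y(M) = -13/2 (y(M) = -7 + (M + 0)/(M + M) = -7 + M/((2*M)) = -7 + M*(1/(2*M)) = -7 + ½ = -13/2)
z = -2430/781 (z = -3 + (-18/(-22) + 66/(-71)) = -3 + (-18*(-1/22) + 66*(-1/71)) = -3 + (9/11 - 66/71) = -3 - 87/781 = -2430/781 ≈ -3.1114)
s(S, w) = -3 + S
s(-7, y(-4)) + (32/47)*z = (-3 - 7) + (32/47)*(-2430/781) = -10 + (32*(1/47))*(-2430/781) = -10 + (32/47)*(-2430/781) = -10 - 77760/36707 = -444830/36707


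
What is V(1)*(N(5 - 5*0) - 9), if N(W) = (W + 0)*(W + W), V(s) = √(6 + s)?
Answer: 41*√7 ≈ 108.48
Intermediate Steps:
N(W) = 2*W² (N(W) = W*(2*W) = 2*W²)
V(1)*(N(5 - 5*0) - 9) = √(6 + 1)*(2*(5 - 5*0)² - 9) = √7*(2*(5 + 0)² - 9) = √7*(2*5² - 9) = √7*(2*25 - 9) = √7*(50 - 9) = √7*41 = 41*√7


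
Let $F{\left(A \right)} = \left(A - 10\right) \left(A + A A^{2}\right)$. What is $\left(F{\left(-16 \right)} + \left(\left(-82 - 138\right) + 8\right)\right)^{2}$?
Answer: $11384890000$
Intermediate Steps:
$F{\left(A \right)} = \left(-10 + A\right) \left(A + A^{3}\right)$
$\left(F{\left(-16 \right)} + \left(\left(-82 - 138\right) + 8\right)\right)^{2} = \left(- 16 \left(-10 - 16 + \left(-16\right)^{3} - 10 \left(-16\right)^{2}\right) + \left(\left(-82 - 138\right) + 8\right)\right)^{2} = \left(- 16 \left(-10 - 16 - 4096 - 2560\right) + \left(-220 + 8\right)\right)^{2} = \left(- 16 \left(-10 - 16 - 4096 - 2560\right) - 212\right)^{2} = \left(\left(-16\right) \left(-6682\right) - 212\right)^{2} = \left(106912 - 212\right)^{2} = 106700^{2} = 11384890000$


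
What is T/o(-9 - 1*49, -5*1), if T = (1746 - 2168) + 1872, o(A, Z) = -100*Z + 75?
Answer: 58/23 ≈ 2.5217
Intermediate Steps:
o(A, Z) = 75 - 100*Z
T = 1450 (T = -422 + 1872 = 1450)
T/o(-9 - 1*49, -5*1) = 1450/(75 - (-500)) = 1450/(75 - 100*(-5)) = 1450/(75 + 500) = 1450/575 = 1450*(1/575) = 58/23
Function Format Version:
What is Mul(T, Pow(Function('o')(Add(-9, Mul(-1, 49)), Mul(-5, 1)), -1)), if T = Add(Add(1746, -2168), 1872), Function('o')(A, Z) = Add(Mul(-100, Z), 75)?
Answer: Rational(58, 23) ≈ 2.5217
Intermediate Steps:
Function('o')(A, Z) = Add(75, Mul(-100, Z))
T = 1450 (T = Add(-422, 1872) = 1450)
Mul(T, Pow(Function('o')(Add(-9, Mul(-1, 49)), Mul(-5, 1)), -1)) = Mul(1450, Pow(Add(75, Mul(-100, Mul(-5, 1))), -1)) = Mul(1450, Pow(Add(75, Mul(-100, -5)), -1)) = Mul(1450, Pow(Add(75, 500), -1)) = Mul(1450, Pow(575, -1)) = Mul(1450, Rational(1, 575)) = Rational(58, 23)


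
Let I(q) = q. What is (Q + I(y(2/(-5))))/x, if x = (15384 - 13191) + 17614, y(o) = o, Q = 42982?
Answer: 214908/99035 ≈ 2.1700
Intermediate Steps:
x = 19807 (x = 2193 + 17614 = 19807)
(Q + I(y(2/(-5))))/x = (42982 + 2/(-5))/19807 = (42982 + 2*(-1/5))*(1/19807) = (42982 - 2/5)*(1/19807) = (214908/5)*(1/19807) = 214908/99035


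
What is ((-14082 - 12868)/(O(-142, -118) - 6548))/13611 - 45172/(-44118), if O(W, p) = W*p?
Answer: 47538317023/46437900912 ≈ 1.0237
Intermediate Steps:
((-14082 - 12868)/(O(-142, -118) - 6548))/13611 - 45172/(-44118) = ((-14082 - 12868)/(-142*(-118) - 6548))/13611 - 45172/(-44118) = -26950/(16756 - 6548)*(1/13611) - 45172*(-1/44118) = -26950/10208*(1/13611) + 22586/22059 = -26950*1/10208*(1/13611) + 22586/22059 = -1225/464*1/13611 + 22586/22059 = -1225/6315504 + 22586/22059 = 47538317023/46437900912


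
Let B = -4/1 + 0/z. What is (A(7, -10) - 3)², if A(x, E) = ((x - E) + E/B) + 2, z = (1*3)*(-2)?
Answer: 1369/4 ≈ 342.25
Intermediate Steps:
z = -6 (z = 3*(-2) = -6)
B = -4 (B = -4/1 + 0/(-6) = -4*1 + 0*(-⅙) = -4 + 0 = -4)
A(x, E) = 2 + x - 5*E/4 (A(x, E) = ((x - E) + E/(-4)) + 2 = ((x - E) + E*(-¼)) + 2 = ((x - E) - E/4) + 2 = (x - 5*E/4) + 2 = 2 + x - 5*E/4)
(A(7, -10) - 3)² = ((2 + 7 - 5/4*(-10)) - 3)² = ((2 + 7 + 25/2) - 3)² = (43/2 - 3)² = (37/2)² = 1369/4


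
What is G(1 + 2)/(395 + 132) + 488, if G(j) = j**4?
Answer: 257257/527 ≈ 488.15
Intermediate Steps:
G(1 + 2)/(395 + 132) + 488 = (1 + 2)**4/(395 + 132) + 488 = 3**4/527 + 488 = 81*(1/527) + 488 = 81/527 + 488 = 257257/527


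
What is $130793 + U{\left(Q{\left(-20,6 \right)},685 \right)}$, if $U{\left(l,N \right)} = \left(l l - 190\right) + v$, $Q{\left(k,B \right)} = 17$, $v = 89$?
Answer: $130981$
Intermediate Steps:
$U{\left(l,N \right)} = -101 + l^{2}$ ($U{\left(l,N \right)} = \left(l l - 190\right) + 89 = \left(l^{2} - 190\right) + 89 = \left(-190 + l^{2}\right) + 89 = -101 + l^{2}$)
$130793 + U{\left(Q{\left(-20,6 \right)},685 \right)} = 130793 - \left(101 - 17^{2}\right) = 130793 + \left(-101 + 289\right) = 130793 + 188 = 130981$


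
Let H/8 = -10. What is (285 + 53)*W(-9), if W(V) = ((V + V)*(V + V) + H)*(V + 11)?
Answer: 164944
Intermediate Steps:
H = -80 (H = 8*(-10) = -80)
W(V) = (-80 + 4*V²)*(11 + V) (W(V) = ((V + V)*(V + V) - 80)*(V + 11) = ((2*V)*(2*V) - 80)*(11 + V) = (4*V² - 80)*(11 + V) = (-80 + 4*V²)*(11 + V))
(285 + 53)*W(-9) = (285 + 53)*(-880 - 80*(-9) + 4*(-9)³ + 44*(-9)²) = 338*(-880 + 720 + 4*(-729) + 44*81) = 338*(-880 + 720 - 2916 + 3564) = 338*488 = 164944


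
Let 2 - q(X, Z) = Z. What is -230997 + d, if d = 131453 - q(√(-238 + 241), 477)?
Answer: -99069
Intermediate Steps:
q(X, Z) = 2 - Z
d = 131928 (d = 131453 - (2 - 1*477) = 131453 - (2 - 477) = 131453 - 1*(-475) = 131453 + 475 = 131928)
-230997 + d = -230997 + 131928 = -99069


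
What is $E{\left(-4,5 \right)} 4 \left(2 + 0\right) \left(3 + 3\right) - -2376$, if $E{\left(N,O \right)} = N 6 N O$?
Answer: $25416$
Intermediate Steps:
$E{\left(N,O \right)} = 6 O N^{2}$ ($E{\left(N,O \right)} = 6 N N O = 6 O N^{2}$)
$E{\left(-4,5 \right)} 4 \left(2 + 0\right) \left(3 + 3\right) - -2376 = 6 \cdot 5 \left(-4\right)^{2} \cdot 4 \left(2 + 0\right) \left(3 + 3\right) - -2376 = 6 \cdot 5 \cdot 16 \cdot 4 \cdot 2 \cdot 6 + 2376 = 480 \cdot 4 \cdot 12 + 2376 = 1920 \cdot 12 + 2376 = 23040 + 2376 = 25416$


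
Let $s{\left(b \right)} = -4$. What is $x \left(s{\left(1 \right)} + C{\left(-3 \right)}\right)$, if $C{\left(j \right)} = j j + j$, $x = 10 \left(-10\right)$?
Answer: $-200$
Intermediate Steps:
$x = -100$
$C{\left(j \right)} = j + j^{2}$ ($C{\left(j \right)} = j^{2} + j = j + j^{2}$)
$x \left(s{\left(1 \right)} + C{\left(-3 \right)}\right) = - 100 \left(-4 - 3 \left(1 - 3\right)\right) = - 100 \left(-4 - -6\right) = - 100 \left(-4 + 6\right) = \left(-100\right) 2 = -200$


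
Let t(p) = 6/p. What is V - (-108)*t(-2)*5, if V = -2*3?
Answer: -1626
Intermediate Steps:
V = -6
V - (-108)*t(-2)*5 = -6 - (-108)*(6/(-2))*5 = -6 - (-108)*(6*(-½))*5 = -6 - (-108)*(-3*5) = -6 - (-108)*(-15) = -6 - 12*135 = -6 - 1620 = -1626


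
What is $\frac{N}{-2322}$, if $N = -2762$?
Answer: $\frac{1381}{1161} \approx 1.1895$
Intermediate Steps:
$\frac{N}{-2322} = - \frac{2762}{-2322} = \left(-2762\right) \left(- \frac{1}{2322}\right) = \frac{1381}{1161}$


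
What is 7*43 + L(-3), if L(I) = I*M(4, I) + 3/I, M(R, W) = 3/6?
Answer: 597/2 ≈ 298.50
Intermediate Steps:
M(R, W) = ½ (M(R, W) = 3*(⅙) = ½)
L(I) = I/2 + 3/I (L(I) = I*(½) + 3/I = I/2 + 3/I)
7*43 + L(-3) = 7*43 + ((½)*(-3) + 3/(-3)) = 301 + (-3/2 + 3*(-⅓)) = 301 + (-3/2 - 1) = 301 - 5/2 = 597/2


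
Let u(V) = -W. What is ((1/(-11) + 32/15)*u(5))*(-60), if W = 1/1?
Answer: 1348/11 ≈ 122.55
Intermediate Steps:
W = 1
u(V) = -1 (u(V) = -1*1 = -1)
((1/(-11) + 32/15)*u(5))*(-60) = ((1/(-11) + 32/15)*(-1))*(-60) = ((1*(-1/11) + 32*(1/15))*(-1))*(-60) = ((-1/11 + 32/15)*(-1))*(-60) = ((337/165)*(-1))*(-60) = -337/165*(-60) = 1348/11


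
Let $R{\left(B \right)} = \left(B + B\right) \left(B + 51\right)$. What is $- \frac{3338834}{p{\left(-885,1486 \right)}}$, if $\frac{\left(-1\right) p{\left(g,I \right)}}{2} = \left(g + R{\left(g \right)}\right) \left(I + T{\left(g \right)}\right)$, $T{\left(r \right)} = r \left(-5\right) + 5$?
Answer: $\frac{98201}{513402660} \approx 0.00019127$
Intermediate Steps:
$R{\left(B \right)} = 2 B \left(51 + B\right)$
$T{\left(r \right)} = 5 - 5 r$ ($T{\left(r \right)} = - 5 r + 5 = 5 - 5 r$)
$p{\left(g,I \right)} = - 2 \left(g + 2 g \left(51 + g\right)\right) \left(5 + I - 5 g\right)$ ($p{\left(g,I \right)} = - 2 \left(g + 2 g \left(51 + g\right)\right) \left(I - \left(-5 + 5 g\right)\right) = - 2 \left(g + 2 g \left(51 + g\right)\right) \left(5 + I - 5 g\right)$)
$- \frac{3338834}{p{\left(-885,1486 \right)}} = - \frac{3338834}{2 \left(-885\right) \left(-515 - 153058 + 10 \left(-885\right)^{2} + 505 \left(-885\right) - 2972 \left(-885\right)\right)} = - \frac{3338834}{2 \left(-885\right) \left(-515 - 153058 + 10 \cdot 783225 - 446925 + 2630220\right)} = - \frac{3338834}{2 \left(-885\right) \left(-515 - 153058 + 7832250 - 446925 + 2630220\right)} = - \frac{3338834}{2 \left(-885\right) 9861972} = - \frac{3338834}{-17455690440} = \left(-3338834\right) \left(- \frac{1}{17455690440}\right) = \frac{98201}{513402660}$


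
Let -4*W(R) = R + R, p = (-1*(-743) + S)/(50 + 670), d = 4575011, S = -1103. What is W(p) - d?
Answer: -18300043/4 ≈ -4.5750e+6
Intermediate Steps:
p = -1/2 (p = (-1*(-743) - 1103)/(50 + 670) = (743 - 1103)/720 = -360*1/720 = -1/2 ≈ -0.50000)
W(R) = -R/2 (W(R) = -(R + R)/4 = -R/2)
W(p) - d = -1/2*(-1/2) - 1*4575011 = 1/4 - 4575011 = -18300043/4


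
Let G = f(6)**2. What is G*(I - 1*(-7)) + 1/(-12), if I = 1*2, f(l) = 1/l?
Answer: 1/6 ≈ 0.16667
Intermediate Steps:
I = 2
G = 1/36 (G = (1/6)**2 = 1/36 ≈ 0.027778)
G*(I - 1*(-7)) + 1/(-12) = (2 - 1*(-7))/36 + 1/(-12) = (2 + 7)/36 - 1/12 = (1/36)*9 - 1/12 = 1/4 - 1/12 = 1/6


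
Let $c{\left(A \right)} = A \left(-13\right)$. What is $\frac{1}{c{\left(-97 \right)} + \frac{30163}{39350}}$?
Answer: $\frac{39350}{49650513} \approx 0.00079254$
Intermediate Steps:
$c{\left(A \right)} = - 13 A$
$\frac{1}{c{\left(-97 \right)} + \frac{30163}{39350}} = \frac{1}{\left(-13\right) \left(-97\right) + \frac{30163}{39350}} = \frac{1}{1261 + 30163 \cdot \frac{1}{39350}} = \frac{1}{1261 + \frac{30163}{39350}} = \frac{1}{\frac{49650513}{39350}} = \frac{39350}{49650513}$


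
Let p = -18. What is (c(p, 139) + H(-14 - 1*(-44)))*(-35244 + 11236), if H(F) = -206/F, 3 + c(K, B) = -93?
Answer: 37044344/15 ≈ 2.4696e+6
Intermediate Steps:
c(K, B) = -96 (c(K, B) = -3 - 93 = -96)
(c(p, 139) + H(-14 - 1*(-44)))*(-35244 + 11236) = (-96 - 206/(-14 - 1*(-44)))*(-35244 + 11236) = (-96 - 206/(-14 + 44))*(-24008) = (-96 - 206/30)*(-24008) = (-96 - 206*1/30)*(-24008) = (-96 - 103/15)*(-24008) = -1543/15*(-24008) = 37044344/15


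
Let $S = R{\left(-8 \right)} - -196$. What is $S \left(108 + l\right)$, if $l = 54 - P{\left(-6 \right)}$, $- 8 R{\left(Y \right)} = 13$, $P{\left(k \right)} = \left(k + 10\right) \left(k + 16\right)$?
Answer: $\frac{94855}{4} \approx 23714.0$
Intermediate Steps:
$P{\left(k \right)} = \left(10 + k\right) \left(16 + k\right)$
$R{\left(Y \right)} = - \frac{13}{8}$ ($R{\left(Y \right)} = \left(- \frac{1}{8}\right) 13 = - \frac{13}{8}$)
$l = 14$ ($l = 54 - \left(160 + \left(-6\right)^{2} + 26 \left(-6\right)\right) = 54 - \left(160 + 36 - 156\right) = 54 - 40 = 14$)
$S = \frac{1555}{8}$ ($S = - \frac{13}{8} - -196 = - \frac{13}{8} + 196 = \frac{1555}{8} \approx 194.38$)
$S \left(108 + l\right) = \frac{1555 \left(108 + 14\right)}{8} = \frac{1555}{8} \cdot 122 = \frac{94855}{4}$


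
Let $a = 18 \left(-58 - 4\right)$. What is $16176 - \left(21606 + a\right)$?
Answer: $-4314$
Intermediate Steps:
$a = -1116$ ($a = 18 \left(-62\right) = -1116$)
$16176 - \left(21606 + a\right) = 16176 - 20490 = -4314$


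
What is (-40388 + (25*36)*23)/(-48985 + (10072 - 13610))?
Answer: 19688/52523 ≈ 0.37485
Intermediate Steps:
(-40388 + (25*36)*23)/(-48985 + (10072 - 13610)) = (-40388 + 900*23)/(-48985 - 3538) = (-40388 + 20700)/(-52523) = -19688*(-1/52523) = 19688/52523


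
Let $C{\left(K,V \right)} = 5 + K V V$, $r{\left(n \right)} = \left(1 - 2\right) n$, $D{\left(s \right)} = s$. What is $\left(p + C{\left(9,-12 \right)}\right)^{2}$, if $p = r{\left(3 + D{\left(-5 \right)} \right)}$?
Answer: $1697809$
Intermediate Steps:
$r{\left(n \right)} = - n$
$C{\left(K,V \right)} = 5 + K V^{2}$
$p = 2$ ($p = - (3 - 5) = \left(-1\right) \left(-2\right) = 2$)
$\left(p + C{\left(9,-12 \right)}\right)^{2} = \left(2 + \left(5 + 9 \left(-12\right)^{2}\right)\right)^{2} = \left(2 + \left(5 + 9 \cdot 144\right)\right)^{2} = \left(2 + \left(5 + 1296\right)\right)^{2} = \left(2 + 1301\right)^{2} = 1303^{2} = 1697809$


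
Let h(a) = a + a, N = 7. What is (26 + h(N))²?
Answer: 1600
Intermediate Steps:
h(a) = 2*a
(26 + h(N))² = (26 + 2*7)² = (26 + 14)² = 40² = 1600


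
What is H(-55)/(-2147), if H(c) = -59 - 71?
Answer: 130/2147 ≈ 0.060550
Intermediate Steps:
H(c) = -130
H(-55)/(-2147) = -130/(-2147) = -130*(-1/2147) = 130/2147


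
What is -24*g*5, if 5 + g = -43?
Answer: 5760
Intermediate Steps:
g = -48 (g = -5 - 43 = -48)
-24*g*5 = -24*(-48)*5 = 1152*5 = 5760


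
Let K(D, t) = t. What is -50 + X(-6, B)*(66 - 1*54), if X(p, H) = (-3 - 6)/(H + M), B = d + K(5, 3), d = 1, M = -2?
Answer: -104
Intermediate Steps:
B = 4 (B = 1 + 3 = 4)
X(p, H) = -9/(-2 + H) (X(p, H) = (-3 - 6)/(H - 2) = -9/(-2 + H))
-50 + X(-6, B)*(66 - 1*54) = -50 + (-9/(-2 + 4))*(66 - 1*54) = -50 + (-9/2)*(66 - 54) = -50 - 9*½*12 = -50 - 9/2*12 = -50 - 54 = -104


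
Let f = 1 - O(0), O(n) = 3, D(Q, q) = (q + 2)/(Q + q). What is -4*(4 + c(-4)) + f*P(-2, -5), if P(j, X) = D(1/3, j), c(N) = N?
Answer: 0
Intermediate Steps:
D(Q, q) = (2 + q)/(Q + q)
P(j, X) = (2 + j)/(1/3 + j)
f = -2 (f = 1 - 1*3 = 1 - 3 = -2)
-4*(4 + c(-4)) + f*P(-2, -5) = -4*(4 - 4) - 6*(2 - 2)/(1 + 3*(-2)) = -4*0 - 6*0/(1 - 6) = 0 - 6*0/(-5) = 0 - 6*(-1)*0/5 = 0 - 2*0 = 0 + 0 = 0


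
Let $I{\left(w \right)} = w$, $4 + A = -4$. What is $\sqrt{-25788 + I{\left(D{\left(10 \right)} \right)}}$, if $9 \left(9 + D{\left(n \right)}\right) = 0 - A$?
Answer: $\frac{i \sqrt{232165}}{3} \approx 160.61 i$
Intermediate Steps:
$A = -8$ ($A = -4 - 4 = -8$)
$D{\left(n \right)} = - \frac{73}{9}$ ($D{\left(n \right)} = -9 + \frac{0 - -8}{9} = -9 + \frac{0 + 8}{9} = -9 + \frac{1}{9} \cdot 8 = -9 + \frac{8}{9} = - \frac{73}{9}$)
$\sqrt{-25788 + I{\left(D{\left(10 \right)} \right)}} = \sqrt{-25788 - \frac{73}{9}} = \sqrt{- \frac{232165}{9}} = \frac{i \sqrt{232165}}{3}$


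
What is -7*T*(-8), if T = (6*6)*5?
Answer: 10080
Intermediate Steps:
T = 180 (T = 36*5 = 180)
-7*T*(-8) = -1260*(-8) = -7*(-1440) = 10080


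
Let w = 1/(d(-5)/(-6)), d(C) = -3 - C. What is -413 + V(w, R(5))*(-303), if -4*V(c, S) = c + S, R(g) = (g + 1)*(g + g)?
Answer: 15619/4 ≈ 3904.8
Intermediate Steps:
R(g) = 2*g*(1 + g) (R(g) = (1 + g)*(2*g) = 2*g*(1 + g))
w = -3 (w = 1/((-3 - 1*(-5))/(-6)) = 1/((-3 + 5)*(-⅙)) = 1/(2*(-⅙)) = 1/(-⅓) = -3)
V(c, S) = -S/4 - c/4 (V(c, S) = -(c + S)/4 = -(S + c)/4 = -S/4 - c/4)
-413 + V(w, R(5))*(-303) = -413 + (-5*(1 + 5)/2 - ¼*(-3))*(-303) = -413 + (-5*6/2 + ¾)*(-303) = -413 + (-¼*60 + ¾)*(-303) = -413 + (-15 + ¾)*(-303) = -413 - 57/4*(-303) = -413 + 17271/4 = 15619/4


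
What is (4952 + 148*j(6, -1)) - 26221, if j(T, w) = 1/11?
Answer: -233811/11 ≈ -21256.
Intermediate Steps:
j(T, w) = 1/11
(4952 + 148*j(6, -1)) - 26221 = (4952 + 148*(1/11)) - 26221 = (4952 + 148/11) - 26221 = 54620/11 - 26221 = -233811/11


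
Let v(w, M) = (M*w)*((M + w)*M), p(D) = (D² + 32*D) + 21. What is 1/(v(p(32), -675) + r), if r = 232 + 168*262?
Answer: 1/1314107290498 ≈ 7.6097e-13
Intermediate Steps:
p(D) = 21 + D² + 32*D
r = 44248 (r = 232 + 44016 = 44248)
v(w, M) = w*M²*(M + w) (v(w, M) = (M*w)*(M*(M + w)) = w*M²*(M + w))
1/(v(p(32), -675) + r) = 1/((21 + 32² + 32*32)*(-675)²*(-675 + (21 + 32² + 32*32)) + 44248) = 1/((21 + 1024 + 1024)*455625*(-675 + (21 + 1024 + 1024)) + 44248) = 1/(2069*455625*(-675 + 2069) + 44248) = 1/(2069*455625*1394 + 44248) = 1/(1314107246250 + 44248) = 1/1314107290498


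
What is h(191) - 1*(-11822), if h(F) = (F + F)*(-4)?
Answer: 10294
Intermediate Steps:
h(F) = -8*F (h(F) = (2*F)*(-4) = -8*F)
h(191) - 1*(-11822) = -8*191 - 1*(-11822) = -1528 + 11822 = 10294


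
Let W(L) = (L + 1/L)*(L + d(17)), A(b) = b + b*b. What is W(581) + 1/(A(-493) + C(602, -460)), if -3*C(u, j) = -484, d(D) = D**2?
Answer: 213842907520623/423056312 ≈ 5.0547e+5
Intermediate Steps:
C(u, j) = 484/3 (C(u, j) = -1/3*(-484) = 484/3)
A(b) = b + b**2
W(L) = (289 + L)*(L + 1/L) (W(L) = (L + 1/L)*(L + 17**2) = (L + 1/L)*(L + 289) = (L + 1/L)*(289 + L) = (289 + L)*(L + 1/L))
W(581) + 1/(A(-493) + C(602, -460)) = (1 + 581**2 + 289*581 + 289/581) + 1/(-493*(1 - 493) + 484/3) = (1 + 337561 + 167909 + 289*(1/581)) + 1/(-493*(-492) + 484/3) = (1 + 337561 + 167909 + 289/581) + 1/(242556 + 484/3) = 293678940/581 + 1/(728152/3) = 293678940/581 + 3/728152 = 213842907520623/423056312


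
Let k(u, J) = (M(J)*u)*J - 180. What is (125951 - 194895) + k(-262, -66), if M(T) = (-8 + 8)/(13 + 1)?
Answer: -69124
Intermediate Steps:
M(T) = 0 (M(T) = 0/14 = 0*(1/14) = 0)
k(u, J) = -180 (k(u, J) = (0*u)*J - 180 = 0*J - 180 = 0 - 180 = -180)
(125951 - 194895) + k(-262, -66) = (125951 - 194895) - 180 = -68944 - 180 = -69124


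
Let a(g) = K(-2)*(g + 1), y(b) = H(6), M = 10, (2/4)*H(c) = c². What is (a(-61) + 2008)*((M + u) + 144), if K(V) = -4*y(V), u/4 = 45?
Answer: 6442192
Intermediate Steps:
H(c) = 2*c²
y(b) = 72 (y(b) = 2*6² = 2*36 = 72)
u = 180 (u = 4*45 = 180)
K(V) = -288 (K(V) = -4*72 = -288)
a(g) = -288 - 288*g (a(g) = -288*(g + 1) = -288*(1 + g) = -288 - 288*g)
(a(-61) + 2008)*((M + u) + 144) = ((-288 - 288*(-61)) + 2008)*((10 + 180) + 144) = ((-288 + 17568) + 2008)*(190 + 144) = (17280 + 2008)*334 = 19288*334 = 6442192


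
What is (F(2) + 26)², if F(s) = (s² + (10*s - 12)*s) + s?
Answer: 2304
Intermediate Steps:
F(s) = s + s² + s*(-12 + 10*s) (F(s) = (s² + (-12 + 10*s)*s) + s = (s² + s*(-12 + 10*s)) + s = s + s² + s*(-12 + 10*s))
(F(2) + 26)² = (11*2*(-1 + 2) + 26)² = (11*2*1 + 26)² = (22 + 26)² = 48² = 2304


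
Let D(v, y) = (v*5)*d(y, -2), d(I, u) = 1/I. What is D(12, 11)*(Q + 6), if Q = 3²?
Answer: 900/11 ≈ 81.818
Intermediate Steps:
d(I, u) = 1/I
D(v, y) = 5*v/y (D(v, y) = (v*5)/y = (5*v)/y = 5*v/y)
Q = 9
D(12, 11)*(Q + 6) = (5*12/11)*(9 + 6) = (5*12*(1/11))*15 = (60/11)*15 = 900/11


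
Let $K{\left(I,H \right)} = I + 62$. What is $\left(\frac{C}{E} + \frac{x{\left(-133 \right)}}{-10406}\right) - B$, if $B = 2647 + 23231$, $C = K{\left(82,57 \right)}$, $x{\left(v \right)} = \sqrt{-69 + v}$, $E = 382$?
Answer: $- \frac{4942626}{191} - \frac{i \sqrt{202}}{10406} \approx -25878.0 - 0.0013658 i$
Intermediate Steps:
$K{\left(I,H \right)} = 62 + I$
$C = 144$ ($C = 62 + 82 = 144$)
$B = 25878$
$\left(\frac{C}{E} + \frac{x{\left(-133 \right)}}{-10406}\right) - B = \left(\frac{144}{382} + \frac{\sqrt{-69 - 133}}{-10406}\right) - 25878 = \left(144 \cdot \frac{1}{382} + \sqrt{-202} \left(- \frac{1}{10406}\right)\right) - 25878 = \left(\frac{72}{191} + i \sqrt{202} \left(- \frac{1}{10406}\right)\right) - 25878 = \left(\frac{72}{191} - \frac{i \sqrt{202}}{10406}\right) - 25878 = - \frac{4942626}{191} - \frac{i \sqrt{202}}{10406}$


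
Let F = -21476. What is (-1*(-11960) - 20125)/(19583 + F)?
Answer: 8165/1893 ≈ 4.3133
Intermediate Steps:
(-1*(-11960) - 20125)/(19583 + F) = (-1*(-11960) - 20125)/(19583 - 21476) = (11960 - 20125)/(-1893) = -8165*(-1/1893) = 8165/1893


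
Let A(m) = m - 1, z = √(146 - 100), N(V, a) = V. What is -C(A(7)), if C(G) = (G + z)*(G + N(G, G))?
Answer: -72 - 12*√46 ≈ -153.39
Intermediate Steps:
z = √46 ≈ 6.7823
A(m) = -1 + m
C(G) = 2*G*(G + √46) (C(G) = (G + √46)*(G + G) = (G + √46)*(2*G) = 2*G*(G + √46))
-C(A(7)) = -2*(-1 + 7)*((-1 + 7) + √46) = -2*6*(6 + √46) = -(72 + 12*√46) = -72 - 12*√46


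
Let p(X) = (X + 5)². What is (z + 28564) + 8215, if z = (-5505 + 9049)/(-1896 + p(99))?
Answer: 41009028/1115 ≈ 36779.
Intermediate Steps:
p(X) = (5 + X)²
z = 443/1115 (z = (-5505 + 9049)/(-1896 + (5 + 99)²) = 3544/(-1896 + 104²) = 3544/(-1896 + 10816) = 3544/8920 = 3544*(1/8920) = 443/1115 ≈ 0.39731)
(z + 28564) + 8215 = (443/1115 + 28564) + 8215 = 31849303/1115 + 8215 = 41009028/1115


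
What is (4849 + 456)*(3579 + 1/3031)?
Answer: 57548374750/3031 ≈ 1.8987e+7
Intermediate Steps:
(4849 + 456)*(3579 + 1/3031) = 5305*(3579 + 1/3031) = 5305*(10847950/3031) = 57548374750/3031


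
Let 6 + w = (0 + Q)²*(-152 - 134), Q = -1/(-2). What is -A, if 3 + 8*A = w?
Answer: 161/16 ≈ 10.063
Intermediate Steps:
Q = ½ (Q = -1*(-½) = ½ ≈ 0.50000)
w = -155/2 (w = -6 + (0 + ½)²*(-152 - 134) = -6 + (½)²*(-286) = -6 + (¼)*(-286) = -6 - 143/2 = -155/2 ≈ -77.500)
A = -161/16 (A = -3/8 + (⅛)*(-155/2) = -3/8 - 155/16 = -161/16 ≈ -10.063)
-A = -1*(-161/16) = 161/16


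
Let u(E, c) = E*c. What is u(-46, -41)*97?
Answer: 182942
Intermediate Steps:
u(-46, -41)*97 = -46*(-41)*97 = 1886*97 = 182942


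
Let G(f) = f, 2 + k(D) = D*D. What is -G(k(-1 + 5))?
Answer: -14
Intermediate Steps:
k(D) = -2 + D² (k(D) = -2 + D*D = -2 + D²)
-G(k(-1 + 5)) = -(-2 + (-1 + 5)²) = -(-2 + 4²) = -(-2 + 16) = -1*14 = -14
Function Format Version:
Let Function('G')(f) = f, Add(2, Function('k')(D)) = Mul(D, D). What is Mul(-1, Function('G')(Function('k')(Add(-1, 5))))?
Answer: -14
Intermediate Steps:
Function('k')(D) = Add(-2, Pow(D, 2)) (Function('k')(D) = Add(-2, Mul(D, D)) = Add(-2, Pow(D, 2)))
Mul(-1, Function('G')(Function('k')(Add(-1, 5)))) = Mul(-1, Add(-2, Pow(Add(-1, 5), 2))) = Mul(-1, Add(-2, Pow(4, 2))) = Mul(-1, Add(-2, 16)) = Mul(-1, 14) = -14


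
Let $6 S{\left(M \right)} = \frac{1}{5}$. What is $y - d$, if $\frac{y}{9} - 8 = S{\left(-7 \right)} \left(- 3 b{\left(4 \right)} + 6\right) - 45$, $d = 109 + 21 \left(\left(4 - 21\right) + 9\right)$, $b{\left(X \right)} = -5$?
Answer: $- \frac{2677}{10} \approx -267.7$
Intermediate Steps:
$S{\left(M \right)} = \frac{1}{30}$ ($S{\left(M \right)} = \frac{1}{6 \cdot 5} = \frac{1}{6} \cdot \frac{1}{5} = \frac{1}{30}$)
$d = -59$ ($d = 109 + 21 \left(-17 + 9\right) = 109 + 21 \left(-8\right) = 109 - 168 = -59$)
$y = - \frac{3267}{10}$ ($y = 72 + 9 \left(\frac{\left(-3\right) \left(-5\right) + 6}{30} - 45\right) = 72 + 9 \left(\frac{15 + 6}{30} - 45\right) = 72 + 9 \left(\frac{1}{30} \cdot 21 - 45\right) = 72 + 9 \left(\frac{7}{10} - 45\right) = 72 + 9 \left(- \frac{443}{10}\right) = 72 - \frac{3987}{10} = - \frac{3267}{10} \approx -326.7$)
$y - d = - \frac{3267}{10} - -59 = - \frac{3267}{10} + 59 = - \frac{2677}{10}$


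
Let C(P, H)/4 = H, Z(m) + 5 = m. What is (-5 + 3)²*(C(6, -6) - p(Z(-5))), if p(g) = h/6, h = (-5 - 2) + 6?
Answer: -286/3 ≈ -95.333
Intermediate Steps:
h = -1 (h = -7 + 6 = -1)
Z(m) = -5 + m
C(P, H) = 4*H
p(g) = -⅙ (p(g) = -1/6 = -1*⅙ = -⅙)
(-5 + 3)²*(C(6, -6) - p(Z(-5))) = (-5 + 3)²*(4*(-6) - 1*(-⅙)) = (-2)²*(-24 + ⅙) = 4*(-143/6) = -286/3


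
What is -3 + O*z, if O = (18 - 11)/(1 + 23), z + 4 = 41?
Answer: 187/24 ≈ 7.7917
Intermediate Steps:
z = 37 (z = -4 + 41 = 37)
O = 7/24 ≈ 0.29167
-3 + O*z = -3 + (7/24)*37 = -3 + 259/24 = 187/24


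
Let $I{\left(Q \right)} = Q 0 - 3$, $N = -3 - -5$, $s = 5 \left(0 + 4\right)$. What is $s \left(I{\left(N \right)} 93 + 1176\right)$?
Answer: $17940$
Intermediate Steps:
$s = 20$ ($s = 5 \cdot 4 = 20$)
$N = 2$ ($N = -3 + 5 = 2$)
$I{\left(Q \right)} = -3$ ($I{\left(Q \right)} = 0 - 3 = -3$)
$s \left(I{\left(N \right)} 93 + 1176\right) = 20 \left(\left(-3\right) 93 + 1176\right) = 20 \left(-279 + 1176\right) = 20 \cdot 897 = 17940$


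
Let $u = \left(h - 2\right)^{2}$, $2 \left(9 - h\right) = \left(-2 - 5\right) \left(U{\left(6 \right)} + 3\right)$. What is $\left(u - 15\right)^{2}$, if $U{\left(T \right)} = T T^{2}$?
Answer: $\frac{5727162136201}{16} \approx 3.5795 \cdot 10^{11}$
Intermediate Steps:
$U{\left(T \right)} = T^{3}$
$h = \frac{1551}{2}$ ($h = 9 - \frac{\left(-2 - 5\right) \left(6^{3} + 3\right)}{2} = 9 - \frac{\left(-7\right) \left(216 + 3\right)}{2} = 9 - \frac{\left(-7\right) 219}{2} = 9 - - \frac{1533}{2} = 9 + \frac{1533}{2} = \frac{1551}{2} \approx 775.5$)
$u = \frac{2393209}{4}$ ($u = \left(\frac{1551}{2} - 2\right)^{2} = \left(\frac{1547}{2}\right)^{2} = \frac{2393209}{4} \approx 5.983 \cdot 10^{5}$)
$\left(u - 15\right)^{2} = \left(\frac{2393209}{4} - 15\right)^{2} = \left(\frac{2393149}{4}\right)^{2} = \frac{5727162136201}{16}$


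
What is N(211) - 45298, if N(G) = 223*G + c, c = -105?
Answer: 1650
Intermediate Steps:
N(G) = -105 + 223*G (N(G) = 223*G - 105 = -105 + 223*G)
N(211) - 45298 = (-105 + 223*211) - 45298 = (-105 + 47053) - 45298 = 46948 - 45298 = 1650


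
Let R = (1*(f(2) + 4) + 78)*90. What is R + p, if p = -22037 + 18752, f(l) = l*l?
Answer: 4455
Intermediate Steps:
f(l) = l²
R = 7740 (R = (1*(2² + 4) + 78)*90 = (1*(4 + 4) + 78)*90 = (1*8 + 78)*90 = (8 + 78)*90 = 86*90 = 7740)
p = -3285
R + p = 7740 - 3285 = 4455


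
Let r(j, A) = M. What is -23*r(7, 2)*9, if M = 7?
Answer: -1449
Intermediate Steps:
r(j, A) = 7
-23*r(7, 2)*9 = -23*7*9 = -161*9 = -1449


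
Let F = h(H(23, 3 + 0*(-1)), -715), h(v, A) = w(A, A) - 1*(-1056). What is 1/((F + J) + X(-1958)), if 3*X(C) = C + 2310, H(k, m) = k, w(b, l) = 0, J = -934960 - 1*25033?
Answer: -3/2876459 ≈ -1.0429e-6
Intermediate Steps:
J = -959993 (J = -934960 - 25033 = -959993)
h(v, A) = 1056 (h(v, A) = 0 - 1*(-1056) = 0 + 1056 = 1056)
X(C) = 770 + C/3 (X(C) = (C + 2310)/3 = (2310 + C)/3 = 770 + C/3)
F = 1056
1/((F + J) + X(-1958)) = 1/((1056 - 959993) + (770 + (1/3)*(-1958))) = 1/(-958937 + (770 - 1958/3)) = 1/(-958937 + 352/3) = 1/(-2876459/3) = -3/2876459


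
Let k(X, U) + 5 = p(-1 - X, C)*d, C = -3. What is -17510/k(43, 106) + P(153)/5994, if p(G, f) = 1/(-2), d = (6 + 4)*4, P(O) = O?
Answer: 2332417/3330 ≈ 700.43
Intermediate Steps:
d = 40 (d = 10*4 = 40)
p(G, f) = -1/2
k(X, U) = -25 (k(X, U) = -5 - 1/2*40 = -5 - 20 = -25)
-17510/k(43, 106) + P(153)/5994 = -17510/(-25) + 153/5994 = -17510*(-1/25) + 153*(1/5994) = 3502/5 + 17/666 = 2332417/3330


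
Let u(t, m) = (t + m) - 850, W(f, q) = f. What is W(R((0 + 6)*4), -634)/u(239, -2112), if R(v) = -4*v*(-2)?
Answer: -192/2723 ≈ -0.070511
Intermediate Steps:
R(v) = 8*v
u(t, m) = -850 + m + t (u(t, m) = (m + t) - 850 = -850 + m + t)
W(R((0 + 6)*4), -634)/u(239, -2112) = (8*((0 + 6)*4))/(-850 - 2112 + 239) = (8*(6*4))/(-2723) = (8*24)*(-1/2723) = 192*(-1/2723) = -192/2723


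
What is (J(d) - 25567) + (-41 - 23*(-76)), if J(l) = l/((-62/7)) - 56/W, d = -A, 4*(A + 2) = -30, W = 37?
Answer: -109481545/4588 ≈ -23863.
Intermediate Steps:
A = -19/2 (A = -2 + (1/4)*(-30) = -2 - 15/2 = -19/2 ≈ -9.5000)
d = 19/2 (d = -1*(-19/2) = 19/2 ≈ 9.5000)
J(l) = -56/37 - 7*l/62 (J(l) = l/((-62/7)) - 56/37 = l/((-62*1/7)) - 56*1/37 = l/(-62/7) - 56/37 = l*(-7/62) - 56/37 = -7*l/62 - 56/37 = -56/37 - 7*l/62)
(J(d) - 25567) + (-41 - 23*(-76)) = ((-56/37 - 7/62*19/2) - 25567) + (-41 - 23*(-76)) = ((-56/37 - 133/124) - 25567) + (-41 + 1748) = (-11865/4588 - 25567) + 1707 = -117313261/4588 + 1707 = -109481545/4588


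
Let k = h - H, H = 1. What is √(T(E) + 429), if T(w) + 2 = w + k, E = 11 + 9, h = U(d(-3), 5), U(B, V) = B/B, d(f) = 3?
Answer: √447 ≈ 21.142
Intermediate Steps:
U(B, V) = 1
h = 1
E = 20
k = 0 (k = 1 - 1*1 = 1 - 1 = 0)
T(w) = -2 + w (T(w) = -2 + (w + 0) = -2 + w)
√(T(E) + 429) = √((-2 + 20) + 429) = √(18 + 429) = √447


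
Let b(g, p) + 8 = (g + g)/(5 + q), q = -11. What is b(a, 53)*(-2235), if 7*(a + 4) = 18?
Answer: 117710/7 ≈ 16816.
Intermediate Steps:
a = -10/7 (a = -4 + (⅐)*18 = -4 + 18/7 = -10/7 ≈ -1.4286)
b(g, p) = -8 - g/3 (b(g, p) = -8 + (g + g)/(5 - 11) = -8 + (2*g)/(-6) = -8 + (2*g)*(-⅙) = -8 - g/3)
b(a, 53)*(-2235) = (-8 - ⅓*(-10/7))*(-2235) = (-8 + 10/21)*(-2235) = -158/21*(-2235) = 117710/7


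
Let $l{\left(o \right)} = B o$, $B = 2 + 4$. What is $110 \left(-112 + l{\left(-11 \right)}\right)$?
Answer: $-19580$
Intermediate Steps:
$B = 6$
$l{\left(o \right)} = 6 o$
$110 \left(-112 + l{\left(-11 \right)}\right) = 110 \left(-112 + 6 \left(-11\right)\right) = 110 \left(-112 - 66\right) = 110 \left(-178\right) = -19580$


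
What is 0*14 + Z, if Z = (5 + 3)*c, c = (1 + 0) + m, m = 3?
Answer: 32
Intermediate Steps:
c = 4 (c = (1 + 0) + 3 = 1 + 3 = 4)
Z = 32 (Z = (5 + 3)*4 = 8*4 = 32)
0*14 + Z = 0*14 + 32 = 0 + 32 = 32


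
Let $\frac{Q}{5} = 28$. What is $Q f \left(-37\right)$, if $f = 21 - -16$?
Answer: $-191660$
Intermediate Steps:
$Q = 140$ ($Q = 5 \cdot 28 = 140$)
$f = 37$ ($f = 21 + 16 = 37$)
$Q f \left(-37\right) = 140 \cdot 37 \left(-37\right) = 5180 \left(-37\right) = -191660$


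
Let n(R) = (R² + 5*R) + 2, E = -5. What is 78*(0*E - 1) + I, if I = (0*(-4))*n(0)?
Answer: -78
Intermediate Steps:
n(R) = 2 + R² + 5*R
I = 0 (I = (0*(-4))*(2 + 0² + 5*0) = 0*(2 + 0 + 0) = 0*2 = 0)
78*(0*E - 1) + I = 78*(0*(-5) - 1) + 0 = 78*(0 - 1) + 0 = 78*(-1) + 0 = -78 + 0 = -78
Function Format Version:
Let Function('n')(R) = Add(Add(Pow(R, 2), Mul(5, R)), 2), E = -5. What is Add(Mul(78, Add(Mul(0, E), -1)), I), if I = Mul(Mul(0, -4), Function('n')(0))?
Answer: -78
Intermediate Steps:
Function('n')(R) = Add(2, Pow(R, 2), Mul(5, R))
I = 0 (I = Mul(Mul(0, -4), Add(2, Pow(0, 2), Mul(5, 0))) = Mul(0, Add(2, 0, 0)) = Mul(0, 2) = 0)
Add(Mul(78, Add(Mul(0, E), -1)), I) = Add(Mul(78, Add(Mul(0, -5), -1)), 0) = Add(Mul(78, Add(0, -1)), 0) = Add(Mul(78, -1), 0) = Add(-78, 0) = -78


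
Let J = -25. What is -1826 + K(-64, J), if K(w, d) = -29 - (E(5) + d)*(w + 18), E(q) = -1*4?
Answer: -3189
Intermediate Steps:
E(q) = -4
K(w, d) = -29 - (-4 + d)*(18 + w) (K(w, d) = -29 - (-4 + d)*(w + 18) = -29 - (-4 + d)*(18 + w))
-1826 + K(-64, J) = -1826 + (43 - 18*(-25) + 4*(-64) - 1*(-25)*(-64)) = -1826 + (43 + 450 - 256 - 1600) = -1826 - 1363 = -3189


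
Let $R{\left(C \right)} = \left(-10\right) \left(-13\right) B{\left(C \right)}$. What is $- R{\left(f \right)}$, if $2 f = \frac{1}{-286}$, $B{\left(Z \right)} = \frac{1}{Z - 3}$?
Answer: $\frac{74360}{1717} \approx 43.308$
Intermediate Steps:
$B{\left(Z \right)} = \frac{1}{-3 + Z}$
$f = - \frac{1}{572}$ ($f = \frac{1}{2 \left(-286\right)} = \frac{1}{2} \left(- \frac{1}{286}\right) = - \frac{1}{572} \approx -0.0017483$)
$R{\left(C \right)} = \frac{130}{-3 + C}$ ($R{\left(C \right)} = \frac{\left(-10\right) \left(-13\right)}{-3 + C} = \frac{130}{-3 + C}$)
$- R{\left(f \right)} = - \frac{130}{-3 - \frac{1}{572}} = - \frac{130}{- \frac{1717}{572}} = - \frac{130 \left(-572\right)}{1717} = \left(-1\right) \left(- \frac{74360}{1717}\right) = \frac{74360}{1717}$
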